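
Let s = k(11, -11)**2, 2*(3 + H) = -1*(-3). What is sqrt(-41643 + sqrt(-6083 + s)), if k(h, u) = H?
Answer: sqrt(-166572 + 2*I*sqrt(24323))/2 ≈ 0.19106 + 204.07*I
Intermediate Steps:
H = -3/2 (H = -3 + (-1*(-3))/2 = -3 + (1/2)*3 = -3 + 3/2 = -3/2 ≈ -1.5000)
k(h, u) = -3/2
s = 9/4 (s = (-3/2)**2 = 9/4 ≈ 2.2500)
sqrt(-41643 + sqrt(-6083 + s)) = sqrt(-41643 + sqrt(-6083 + 9/4)) = sqrt(-41643 + sqrt(-24323/4)) = sqrt(-41643 + I*sqrt(24323)/2)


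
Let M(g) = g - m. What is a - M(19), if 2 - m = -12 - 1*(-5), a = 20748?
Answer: 20738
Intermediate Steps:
m = 9 (m = 2 - (-12 - 1*(-5)) = 2 - (-12 + 5) = 2 - 1*(-7) = 2 + 7 = 9)
M(g) = -9 + g (M(g) = g - 1*9 = g - 9 = -9 + g)
a - M(19) = 20748 - (-9 + 19) = 20748 - 1*10 = 20748 - 10 = 20738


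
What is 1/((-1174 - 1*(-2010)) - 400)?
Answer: 1/436 ≈ 0.0022936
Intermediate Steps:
1/((-1174 - 1*(-2010)) - 400) = 1/((-1174 + 2010) - 400) = 1/(836 - 400) = 1/436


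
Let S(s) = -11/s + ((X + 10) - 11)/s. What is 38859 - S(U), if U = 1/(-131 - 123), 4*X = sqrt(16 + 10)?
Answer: 35811 + 127*sqrt(26)/2 ≈ 36135.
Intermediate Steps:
X = sqrt(26)/4 (X = sqrt(16 + 10)/4 = sqrt(26)/4 ≈ 1.2748)
U = -1/254 (U = 1/(-254) = -1/254 ≈ -0.0039370)
S(s) = -11/s + (-1 + sqrt(26)/4)/s (S(s) = -11/s + ((sqrt(26)/4 + 10) - 11)/s = -11/s + ((10 + sqrt(26)/4) - 11)/s = -11/s + (-1 + sqrt(26)/4)/s)
38859 - S(U) = 38859 - (-48 + sqrt(26))/(4*(-1/254)) = 38859 - (-254)*(-48 + sqrt(26))/4 = 38859 - (3048 - 127*sqrt(26)/2) = 38859 + (-3048 + 127*sqrt(26)/2) = 35811 + 127*sqrt(26)/2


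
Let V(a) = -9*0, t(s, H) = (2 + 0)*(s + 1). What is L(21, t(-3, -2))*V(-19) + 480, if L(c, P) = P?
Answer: 480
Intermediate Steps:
t(s, H) = 2 + 2*s (t(s, H) = 2*(1 + s) = 2 + 2*s)
V(a) = 0
L(21, t(-3, -2))*V(-19) + 480 = (2 + 2*(-3))*0 + 480 = (2 - 6)*0 + 480 = -4*0 + 480 = 0 + 480 = 480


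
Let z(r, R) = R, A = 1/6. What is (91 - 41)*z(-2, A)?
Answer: 25/3 ≈ 8.3333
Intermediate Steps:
A = ⅙ ≈ 0.16667
(91 - 41)*z(-2, A) = (91 - 41)*(⅙) = 50*(⅙) = 25/3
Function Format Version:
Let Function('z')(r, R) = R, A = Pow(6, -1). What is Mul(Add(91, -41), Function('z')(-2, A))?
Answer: Rational(25, 3) ≈ 8.3333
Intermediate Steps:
A = Rational(1, 6) ≈ 0.16667
Mul(Add(91, -41), Function('z')(-2, A)) = Mul(Add(91, -41), Rational(1, 6)) = Mul(50, Rational(1, 6)) = Rational(25, 3)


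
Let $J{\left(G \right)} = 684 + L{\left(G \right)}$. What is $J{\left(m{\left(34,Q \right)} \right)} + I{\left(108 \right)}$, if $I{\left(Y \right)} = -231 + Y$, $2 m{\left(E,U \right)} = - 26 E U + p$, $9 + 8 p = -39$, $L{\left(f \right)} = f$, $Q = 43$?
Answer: $-18448$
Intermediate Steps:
$p = -6$ ($p = - \frac{9}{8} + \frac{1}{8} \left(-39\right) = - \frac{9}{8} - \frac{39}{8} = -6$)
$m{\left(E,U \right)} = -3 - 13 E U$ ($m{\left(E,U \right)} = \frac{- 26 E U - 6}{2} = \frac{-6 - 26 E U}{2} = -3 - 13 E U$)
$J{\left(G \right)} = 684 + G$
$J{\left(m{\left(34,Q \right)} \right)} + I{\left(108 \right)} = \left(684 - \left(3 + 442 \cdot 43\right)\right) + \left(-231 + 108\right) = \left(684 - 19009\right) - 123 = -18325 - 123 = -18448$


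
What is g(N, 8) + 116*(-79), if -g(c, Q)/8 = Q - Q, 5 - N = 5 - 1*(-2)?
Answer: -9164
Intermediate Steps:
N = -2 (N = 5 - (5 - 1*(-2)) = 5 - (5 + 2) = 5 - 1*7 = 5 - 7 = -2)
g(c, Q) = 0 (g(c, Q) = -8*(Q - Q) = -8*0 = 0)
g(N, 8) + 116*(-79) = 0 + 116*(-79) = 0 - 9164 = -9164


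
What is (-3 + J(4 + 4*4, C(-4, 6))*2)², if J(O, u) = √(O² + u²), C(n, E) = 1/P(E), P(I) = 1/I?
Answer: 1753 - 24*√109 ≈ 1502.4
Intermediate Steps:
C(n, E) = E (C(n, E) = 1/(1/E) = E)
(-3 + J(4 + 4*4, C(-4, 6))*2)² = (-3 + √((4 + 4*4)² + 6²)*2)² = (-3 + √((4 + 16)² + 36)*2)² = (-3 + √(20² + 36)*2)² = (-3 + √(400 + 36)*2)² = (-3 + √436*2)² = (-3 + (2*√109)*2)² = (-3 + 4*√109)²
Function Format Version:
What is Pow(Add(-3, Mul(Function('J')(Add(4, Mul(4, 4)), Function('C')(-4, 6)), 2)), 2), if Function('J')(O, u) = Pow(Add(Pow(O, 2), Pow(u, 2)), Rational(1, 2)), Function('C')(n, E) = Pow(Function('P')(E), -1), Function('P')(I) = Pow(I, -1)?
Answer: Add(1753, Mul(-24, Pow(109, Rational(1, 2)))) ≈ 1502.4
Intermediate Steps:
Function('C')(n, E) = E (Function('C')(n, E) = Pow(Pow(E, -1), -1) = E)
Pow(Add(-3, Mul(Function('J')(Add(4, Mul(4, 4)), Function('C')(-4, 6)), 2)), 2) = Pow(Add(-3, Mul(Pow(Add(Pow(Add(4, Mul(4, 4)), 2), Pow(6, 2)), Rational(1, 2)), 2)), 2) = Pow(Add(-3, Mul(Pow(Add(Pow(Add(4, 16), 2), 36), Rational(1, 2)), 2)), 2) = Pow(Add(-3, Mul(Pow(Add(Pow(20, 2), 36), Rational(1, 2)), 2)), 2) = Pow(Add(-3, Mul(Pow(Add(400, 36), Rational(1, 2)), 2)), 2) = Pow(Add(-3, Mul(Pow(436, Rational(1, 2)), 2)), 2) = Pow(Add(-3, Mul(Mul(2, Pow(109, Rational(1, 2))), 2)), 2) = Pow(Add(-3, Mul(4, Pow(109, Rational(1, 2)))), 2)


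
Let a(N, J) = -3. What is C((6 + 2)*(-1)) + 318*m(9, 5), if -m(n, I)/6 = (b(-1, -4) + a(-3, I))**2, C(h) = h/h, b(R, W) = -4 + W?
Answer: -230867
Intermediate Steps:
C(h) = 1
m(n, I) = -726 (m(n, I) = -6*((-4 - 4) - 3)**2 = -6*(-8 - 3)**2 = -6*(-11)**2 = -6*121 = -726)
C((6 + 2)*(-1)) + 318*m(9, 5) = 1 + 318*(-726) = 1 - 230868 = -230867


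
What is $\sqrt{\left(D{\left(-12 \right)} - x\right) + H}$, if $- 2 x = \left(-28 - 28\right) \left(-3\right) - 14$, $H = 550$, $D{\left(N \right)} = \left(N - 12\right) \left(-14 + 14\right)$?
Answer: $\sqrt{627} \approx 25.04$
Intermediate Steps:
$D{\left(N \right)} = 0$ ($D{\left(N \right)} = \left(-12 + N\right) 0 = 0$)
$x = -77$ ($x = - \frac{\left(-28 - 28\right) \left(-3\right) - 14}{2} = - \frac{\left(-56\right) \left(-3\right) - 14}{2} = - \frac{168 - 14}{2} = \left(- \frac{1}{2}\right) 154 = -77$)
$\sqrt{\left(D{\left(-12 \right)} - x\right) + H} = \sqrt{\left(0 - -77\right) + 550} = \sqrt{\left(0 + 77\right) + 550} = \sqrt{77 + 550} = \sqrt{627}$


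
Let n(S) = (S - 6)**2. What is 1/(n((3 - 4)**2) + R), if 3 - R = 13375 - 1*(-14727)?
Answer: -1/28074 ≈ -3.5620e-5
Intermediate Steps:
n(S) = (-6 + S)**2
R = -28099 (R = 3 - (13375 - 1*(-14727)) = 3 - (13375 + 14727) = 3 - 1*28102 = 3 - 28102 = -28099)
1/(n((3 - 4)**2) + R) = 1/((-6 + (3 - 4)**2)**2 - 28099) = 1/((-6 + (-1)**2)**2 - 28099) = 1/((-6 + 1)**2 - 28099) = 1/((-5)**2 - 28099) = 1/(25 - 28099) = 1/(-28074) = -1/28074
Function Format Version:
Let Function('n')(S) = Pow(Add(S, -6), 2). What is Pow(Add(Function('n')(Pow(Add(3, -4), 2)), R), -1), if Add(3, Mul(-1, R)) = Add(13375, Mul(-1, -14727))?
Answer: Rational(-1, 28074) ≈ -3.5620e-5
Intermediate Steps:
Function('n')(S) = Pow(Add(-6, S), 2)
R = -28099 (R = Add(3, Mul(-1, Add(13375, Mul(-1, -14727)))) = Add(3, Mul(-1, Add(13375, 14727))) = Add(3, Mul(-1, 28102)) = Add(3, -28102) = -28099)
Pow(Add(Function('n')(Pow(Add(3, -4), 2)), R), -1) = Pow(Add(Pow(Add(-6, Pow(Add(3, -4), 2)), 2), -28099), -1) = Pow(Add(Pow(Add(-6, Pow(-1, 2)), 2), -28099), -1) = Pow(Add(Pow(Add(-6, 1), 2), -28099), -1) = Pow(Add(Pow(-5, 2), -28099), -1) = Pow(Add(25, -28099), -1) = Pow(-28074, -1) = Rational(-1, 28074)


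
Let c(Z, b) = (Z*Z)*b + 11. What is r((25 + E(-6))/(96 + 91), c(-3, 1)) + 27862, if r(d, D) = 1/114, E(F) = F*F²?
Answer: 3176269/114 ≈ 27862.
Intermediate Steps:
c(Z, b) = 11 + b*Z² (c(Z, b) = Z²*b + 11 = b*Z² + 11 = 11 + b*Z²)
E(F) = F³
r(d, D) = 1/114
r((25 + E(-6))/(96 + 91), c(-3, 1)) + 27862 = 1/114 + 27862 = 3176269/114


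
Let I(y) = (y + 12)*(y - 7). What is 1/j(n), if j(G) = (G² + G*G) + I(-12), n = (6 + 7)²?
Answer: 1/57122 ≈ 1.7506e-5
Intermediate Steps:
I(y) = (-7 + y)*(12 + y) (I(y) = (12 + y)*(-7 + y) = (-7 + y)*(12 + y))
n = 169 (n = 13² = 169)
j(G) = 2*G² (j(G) = (G² + G*G) + (-84 + (-12)² + 5*(-12)) = (G² + G²) + (-84 + 144 - 60) = 2*G² + 0 = 2*G²)
1/j(n) = 1/(2*169²) = 1/(2*28561) = 1/57122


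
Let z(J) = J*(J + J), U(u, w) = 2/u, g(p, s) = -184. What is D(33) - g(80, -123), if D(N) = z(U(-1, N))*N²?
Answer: 8896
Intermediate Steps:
z(J) = 2*J² (z(J) = J*(2*J) = 2*J²)
D(N) = 8*N² (D(N) = (2*(2/(-1))²)*N² = (2*(2*(-1))²)*N² = (2*(-2)²)*N² = (2*4)*N² = 8*N²)
D(33) - g(80, -123) = 8*33² - 1*(-184) = 8*1089 + 184 = 8712 + 184 = 8896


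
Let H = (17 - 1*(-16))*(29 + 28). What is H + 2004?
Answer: 3885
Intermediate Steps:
H = 1881 (H = (17 + 16)*57 = 33*57 = 1881)
H + 2004 = 1881 + 2004 = 3885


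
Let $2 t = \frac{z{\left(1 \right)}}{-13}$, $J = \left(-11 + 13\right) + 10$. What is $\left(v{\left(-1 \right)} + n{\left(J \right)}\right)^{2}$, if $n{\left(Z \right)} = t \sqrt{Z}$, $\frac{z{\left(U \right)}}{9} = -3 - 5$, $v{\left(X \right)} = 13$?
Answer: $\frac{44113}{169} + 144 \sqrt{3} \approx 510.44$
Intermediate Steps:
$z{\left(U \right)} = -72$ ($z{\left(U \right)} = 9 \left(-3 - 5\right) = 9 \left(-8\right) = -72$)
$J = 12$ ($J = 2 + 10 = 12$)
$t = \frac{36}{13}$ ($t = \frac{\left(-72\right) \frac{1}{-13}}{2} = \frac{\left(-72\right) \left(- \frac{1}{13}\right)}{2} = \frac{1}{2} \cdot \frac{72}{13} = \frac{36}{13} \approx 2.7692$)
$n{\left(Z \right)} = \frac{36 \sqrt{Z}}{13}$
$\left(v{\left(-1 \right)} + n{\left(J \right)}\right)^{2} = \left(13 + \frac{36 \sqrt{12}}{13}\right)^{2} = \left(13 + \frac{36 \cdot 2 \sqrt{3}}{13}\right)^{2} = \left(13 + \frac{72 \sqrt{3}}{13}\right)^{2}$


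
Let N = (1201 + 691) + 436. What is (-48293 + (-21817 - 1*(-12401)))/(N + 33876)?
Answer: -57709/36204 ≈ -1.5940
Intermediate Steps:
N = 2328 (N = 1892 + 436 = 2328)
(-48293 + (-21817 - 1*(-12401)))/(N + 33876) = (-48293 + (-21817 - 1*(-12401)))/(2328 + 33876) = (-48293 + (-21817 + 12401))/36204 = (-48293 - 9416)*(1/36204) = -57709*1/36204 = -57709/36204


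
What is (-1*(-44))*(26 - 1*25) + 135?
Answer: 179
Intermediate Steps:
(-1*(-44))*(26 - 1*25) + 135 = 44*(26 - 25) + 135 = 44*1 + 135 = 44 + 135 = 179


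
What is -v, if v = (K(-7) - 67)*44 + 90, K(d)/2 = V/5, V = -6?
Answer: 14818/5 ≈ 2963.6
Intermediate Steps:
K(d) = -12/5 (K(d) = 2*(-6/5) = -12/5)
v = -14818/5 (v = (-12/5 - 67)*44 + 90 = -347/5*44 + 90 = -15268/5 + 90 = -14818/5 ≈ -2963.6)
-v = -1*(-14818/5) = 14818/5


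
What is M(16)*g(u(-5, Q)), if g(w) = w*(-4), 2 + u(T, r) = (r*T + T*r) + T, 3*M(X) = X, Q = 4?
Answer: 3008/3 ≈ 1002.7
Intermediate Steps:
M(X) = X/3
u(T, r) = -2 + T + 2*T*r (u(T, r) = -2 + ((r*T + T*r) + T) = -2 + ((T*r + T*r) + T) = -2 + (2*T*r + T) = -2 + (T + 2*T*r) = -2 + T + 2*T*r)
g(w) = -4*w
M(16)*g(u(-5, Q)) = ((⅓)*16)*(-4*(-2 - 5 + 2*(-5)*4)) = 16*(-4*(-2 - 5 - 40))/3 = 16*(-4*(-47))/3 = (16/3)*188 = 3008/3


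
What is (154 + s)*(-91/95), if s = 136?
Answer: -5278/19 ≈ -277.79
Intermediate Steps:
(154 + s)*(-91/95) = (154 + 136)*(-91/95) = 290*(-91*1/95) = 290*(-91/95) = -5278/19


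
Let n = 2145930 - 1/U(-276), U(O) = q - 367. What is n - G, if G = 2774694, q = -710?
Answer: -677178827/1077 ≈ -6.2876e+5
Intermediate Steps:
U(O) = -1077 (U(O) = -710 - 367 = -1077)
n = 2311166611/1077 (n = 2145930 - 1/(-1077) = 2145930 - 1*(-1/1077) = 2145930 + 1/1077 = 2311166611/1077 ≈ 2.1459e+6)
n - G = 2311166611/1077 - 1*2774694 = 2311166611/1077 - 2774694 = -677178827/1077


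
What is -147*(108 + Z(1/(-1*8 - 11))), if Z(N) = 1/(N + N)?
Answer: -28959/2 ≈ -14480.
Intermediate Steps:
Z(N) = 1/(2*N)
-147*(108 + Z(1/(-1*8 - 11))) = -147*(108 + 1/(2*(1/(-1*8 - 11)))) = -147*(108 + 1/(2*(1/(-8 - 11)))) = -147*(108 + 1/(2*(1/(-19)))) = -147*(108 + 1/(2*(-1/19))) = -147*(108 + (1/2)*(-19)) = -147*(108 - 19/2) = -147*197/2 = -28959/2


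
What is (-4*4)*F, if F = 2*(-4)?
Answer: 128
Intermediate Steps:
F = -8
(-4*4)*F = -4*4*(-8) = -16*(-8) = 128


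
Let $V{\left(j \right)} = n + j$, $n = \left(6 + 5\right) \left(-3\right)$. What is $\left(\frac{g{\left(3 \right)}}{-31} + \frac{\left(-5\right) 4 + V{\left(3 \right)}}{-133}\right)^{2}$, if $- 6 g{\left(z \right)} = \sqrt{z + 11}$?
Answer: $\frac{43368823}{305984322} + \frac{50 \sqrt{14}}{12369} \approx 0.15686$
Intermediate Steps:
$n = -33$ ($n = 11 \left(-3\right) = -33$)
$g{\left(z \right)} = - \frac{\sqrt{11 + z}}{6}$ ($g{\left(z \right)} = - \frac{\sqrt{z + 11}}{6} = - \frac{\sqrt{11 + z}}{6}$)
$V{\left(j \right)} = -33 + j$
$\left(\frac{g{\left(3 \right)}}{-31} + \frac{\left(-5\right) 4 + V{\left(3 \right)}}{-133}\right)^{2} = \left(\frac{\left(- \frac{1}{6}\right) \sqrt{11 + 3}}{-31} + \frac{\left(-5\right) 4 + \left(-33 + 3\right)}{-133}\right)^{2} = \left(- \frac{\sqrt{14}}{6} \left(- \frac{1}{31}\right) + \left(-20 - 30\right) \left(- \frac{1}{133}\right)\right)^{2} = \left(\frac{\sqrt{14}}{186} - - \frac{50}{133}\right)^{2} = \left(\frac{\sqrt{14}}{186} + \frac{50}{133}\right)^{2} = \left(\frac{50}{133} + \frac{\sqrt{14}}{186}\right)^{2}$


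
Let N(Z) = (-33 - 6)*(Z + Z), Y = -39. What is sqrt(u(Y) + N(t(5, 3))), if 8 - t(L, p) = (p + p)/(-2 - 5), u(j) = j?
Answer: I*sqrt(35763)/7 ≈ 27.016*I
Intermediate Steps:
t(L, p) = 8 + 2*p/7 (t(L, p) = 8 - (p + p)/(-2 - 5) = 8 - 2*p/(-7) = 8 - 2*p*(-1)/7 = 8 - (-2)*p/7 = 8 + 2*p/7)
N(Z) = -78*Z
sqrt(u(Y) + N(t(5, 3))) = sqrt(-39 - 78*(8 + (2/7)*3)) = sqrt(-39 - 78*(8 + 6/7)) = sqrt(-39 - 78*62/7) = sqrt(-39 - 4836/7) = sqrt(-5109/7) = I*sqrt(35763)/7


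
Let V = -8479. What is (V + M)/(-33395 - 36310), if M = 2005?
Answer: 2158/23235 ≈ 0.092877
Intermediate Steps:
(V + M)/(-33395 - 36310) = (-8479 + 2005)/(-33395 - 36310) = -6474/(-69705) = -6474*(-1/69705) = 2158/23235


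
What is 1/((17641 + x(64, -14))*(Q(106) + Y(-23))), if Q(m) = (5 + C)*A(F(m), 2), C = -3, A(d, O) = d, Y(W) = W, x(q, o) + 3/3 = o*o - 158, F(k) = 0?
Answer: -1/406594 ≈ -2.4595e-6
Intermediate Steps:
x(q, o) = -159 + o² (x(q, o) = -1 + (o*o - 158) = -1 + (o² - 158) = -1 + (-158 + o²) = -159 + o²)
Q(m) = 0 (Q(m) = (5 - 3)*0 = 2*0 = 0)
1/((17641 + x(64, -14))*(Q(106) + Y(-23))) = 1/((17641 + (-159 + (-14)²))*(0 - 23)) = 1/((17641 + (-159 + 196))*(-23)) = 1/((17641 + 37)*(-23)) = 1/(17678*(-23)) = 1/(-406594) = -1/406594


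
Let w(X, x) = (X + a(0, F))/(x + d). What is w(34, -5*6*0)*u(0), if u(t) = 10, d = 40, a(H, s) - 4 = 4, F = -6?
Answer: 21/2 ≈ 10.500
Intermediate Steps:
a(H, s) = 8 (a(H, s) = 4 + 4 = 8)
w(X, x) = (8 + X)/(40 + x) (w(X, x) = (X + 8)/(x + 40) = (8 + X)/(40 + x))
w(34, -5*6*0)*u(0) = ((8 + 34)/(40 - 5*6*0))*10 = (42/(40 - 30*0))*10 = (42/(40 + 0))*10 = (42/40)*10 = ((1/40)*42)*10 = (21/20)*10 = 21/2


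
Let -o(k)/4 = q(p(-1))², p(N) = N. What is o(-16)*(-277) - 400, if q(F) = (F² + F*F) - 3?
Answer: 708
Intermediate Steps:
q(F) = -3 + 2*F² (q(F) = (F² + F²) - 3 = 2*F² - 3 = -3 + 2*F²)
o(k) = -4 (o(k) = -4*(-3 + 2*(-1)²)² = -4*(-3 + 2*1)² = -4*(-3 + 2)² = -4*(-1)² = -4*1 = -4)
o(-16)*(-277) - 400 = -4*(-277) - 400 = 1108 - 400 = 708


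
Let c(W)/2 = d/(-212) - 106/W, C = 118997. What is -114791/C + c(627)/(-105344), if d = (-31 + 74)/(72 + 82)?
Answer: -592194035148571/613894381072896 ≈ -0.96465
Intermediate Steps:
d = 43/154 ≈ 0.27922
c(W) = -43/16324 - 212/W (c(W) = 2*((43/154)/(-212) - 106/W) = 2*((43/154)*(-1/212) - 106/W) = 2*(-43/32648 - 106/W) = -43/16324 - 212/W)
-114791/C + c(627)/(-105344) = -114791/118997 + (-43/16324 - 212/627)/(-105344) = -114791*1/118997 + (-43/16324 - 212*1/627)*(-1/105344) = -114791/118997 + (-43/16324 - 212/627)*(-1/105344) = -114791/118997 - 317059/930468*(-1/105344) = -114791/118997 + 317059/98019220992 = -592194035148571/613894381072896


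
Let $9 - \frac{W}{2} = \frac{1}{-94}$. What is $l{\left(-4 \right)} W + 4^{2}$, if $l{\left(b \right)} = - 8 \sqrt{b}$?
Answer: $16 - \frac{13552 i}{47} \approx 16.0 - 288.34 i$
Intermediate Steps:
$W = \frac{847}{47}$ ($W = 18 - \frac{2}{-94} = 18 - - \frac{1}{47} = 18 + \frac{1}{47} = \frac{847}{47} \approx 18.021$)
$l{\left(-4 \right)} W + 4^{2} = - 8 \sqrt{-4} \cdot \frac{847}{47} + 4^{2} = - 8 \cdot 2 i \frac{847}{47} + 16 = - 16 i \frac{847}{47} + 16 = - \frac{13552 i}{47} + 16 = 16 - \frac{13552 i}{47}$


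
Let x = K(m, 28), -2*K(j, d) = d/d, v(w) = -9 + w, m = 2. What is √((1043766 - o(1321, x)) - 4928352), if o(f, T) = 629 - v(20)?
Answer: 2*I*√971301 ≈ 1971.1*I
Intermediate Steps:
K(j, d) = -½ (K(j, d) = -d/(2*d) = -½*1 = -½)
x = -½ ≈ -0.50000
o(f, T) = 618 (o(f, T) = 629 - (-9 + 20) = 629 - 1*11 = 629 - 11 = 618)
√((1043766 - o(1321, x)) - 4928352) = √((1043766 - 1*618) - 4928352) = √((1043766 - 618) - 4928352) = √(1043148 - 4928352) = √(-3885204) = 2*I*√971301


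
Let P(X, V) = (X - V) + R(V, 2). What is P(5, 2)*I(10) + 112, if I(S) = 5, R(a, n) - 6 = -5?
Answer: 132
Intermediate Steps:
R(a, n) = 1 (R(a, n) = 6 - 5 = 1)
P(X, V) = 1 + X - V (P(X, V) = (X - V) + 1 = 1 + X - V)
P(5, 2)*I(10) + 112 = (1 + 5 - 1*2)*5 + 112 = (1 + 5 - 2)*5 + 112 = 4*5 + 112 = 20 + 112 = 132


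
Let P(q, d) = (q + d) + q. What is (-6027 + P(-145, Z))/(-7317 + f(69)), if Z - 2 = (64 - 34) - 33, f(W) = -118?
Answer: 6318/7435 ≈ 0.84976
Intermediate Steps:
Z = -1 (Z = 2 + ((64 - 34) - 33) = 2 + (30 - 33) = 2 - 3 = -1)
P(q, d) = d + 2*q (P(q, d) = (d + q) + q = d + 2*q)
(-6027 + P(-145, Z))/(-7317 + f(69)) = (-6027 + (-1 + 2*(-145)))/(-7317 - 118) = (-6027 + (-1 - 290))/(-7435) = (-6027 - 291)*(-1/7435) = -6318*(-1/7435) = 6318/7435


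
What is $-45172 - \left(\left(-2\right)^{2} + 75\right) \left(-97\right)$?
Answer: $-37509$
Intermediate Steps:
$-45172 - \left(\left(-2\right)^{2} + 75\right) \left(-97\right) = -45172 - \left(4 + 75\right) \left(-97\right) = -45172 - 79 \left(-97\right) = -45172 - -7663 = -45172 + 7663 = -37509$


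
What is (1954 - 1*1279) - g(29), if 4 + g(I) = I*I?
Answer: -162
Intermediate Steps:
g(I) = -4 + I² (g(I) = -4 + I*I = -4 + I²)
(1954 - 1*1279) - g(29) = (1954 - 1*1279) - (-4 + 29²) = (1954 - 1279) - (-4 + 841) = 675 - 1*837 = 675 - 837 = -162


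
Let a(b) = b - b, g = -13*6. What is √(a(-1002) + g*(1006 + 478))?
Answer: 2*I*√28938 ≈ 340.22*I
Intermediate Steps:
g = -78
a(b) = 0
√(a(-1002) + g*(1006 + 478)) = √(0 - 78*(1006 + 478)) = √(0 - 78*1484) = √(0 - 115752) = √(-115752) = 2*I*√28938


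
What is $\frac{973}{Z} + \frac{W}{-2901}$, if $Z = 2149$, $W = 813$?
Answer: $\frac{51216}{296869} \approx 0.17252$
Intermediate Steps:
$\frac{973}{Z} + \frac{W}{-2901} = \frac{973}{2149} + \frac{813}{-2901} = 973 \cdot \frac{1}{2149} + 813 \left(- \frac{1}{2901}\right) = \frac{139}{307} - \frac{271}{967} = \frac{51216}{296869}$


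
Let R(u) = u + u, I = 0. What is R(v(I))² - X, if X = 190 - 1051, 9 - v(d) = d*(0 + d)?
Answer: 1185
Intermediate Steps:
v(d) = 9 - d² (v(d) = 9 - d*(0 + d) = 9 - d*d = 9 - d²)
R(u) = 2*u
X = -861
R(v(I))² - X = (2*(9 - 1*0²))² - 1*(-861) = (2*(9 - 1*0))² + 861 = (2*(9 + 0))² + 861 = (2*9)² + 861 = 18² + 861 = 324 + 861 = 1185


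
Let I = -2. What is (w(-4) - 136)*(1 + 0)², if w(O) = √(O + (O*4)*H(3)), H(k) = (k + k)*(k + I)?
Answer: -136 + 10*I ≈ -136.0 + 10.0*I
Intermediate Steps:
H(k) = 2*k*(-2 + k) (H(k) = (k + k)*(k - 2) = (2*k)*(-2 + k) = 2*k*(-2 + k))
w(O) = 5*√O (w(O) = √(O + (O*4)*(2*3*(-2 + 3))) = √(O + (4*O)*(2*3*1)) = √(O + (4*O)*6) = √(O + 24*O) = √(25*O) = 5*√O)
(w(-4) - 136)*(1 + 0)² = (5*√(-4) - 136)*(1 + 0)² = (5*(2*I) - 136)*1² = (10*I - 136)*1 = (-136 + 10*I)*1 = -136 + 10*I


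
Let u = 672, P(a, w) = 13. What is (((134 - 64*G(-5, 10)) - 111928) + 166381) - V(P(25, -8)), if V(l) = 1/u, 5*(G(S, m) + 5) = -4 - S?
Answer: 184444507/3360 ≈ 54894.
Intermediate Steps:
G(S, m) = -29/5 - S/5 (G(S, m) = -5 + (-4 - S)/5 = -5 + (-4/5 - S/5) = -29/5 - S/5)
V(l) = 1/672
(((134 - 64*G(-5, 10)) - 111928) + 166381) - V(P(25, -8)) = (((134 - 64*(-29/5 - 1/5*(-5))) - 111928) + 166381) - 1*1/672 = (((134 - 64*(-29/5 + 1)) - 111928) + 166381) - 1/672 = (((134 - 64*(-24/5)) - 111928) + 166381) - 1/672 = (((134 + 1536/5) - 111928) + 166381) - 1/672 = ((2206/5 - 111928) + 166381) - 1/672 = (-557434/5 + 166381) - 1/672 = 274471/5 - 1/672 = 184444507/3360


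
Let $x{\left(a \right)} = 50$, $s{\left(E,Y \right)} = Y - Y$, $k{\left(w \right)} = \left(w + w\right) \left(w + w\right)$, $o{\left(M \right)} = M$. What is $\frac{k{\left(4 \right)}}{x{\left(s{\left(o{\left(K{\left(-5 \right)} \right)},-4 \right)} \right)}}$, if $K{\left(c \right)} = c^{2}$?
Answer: $\frac{32}{25} \approx 1.28$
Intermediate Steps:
$k{\left(w \right)} = 4 w^{2}$ ($k{\left(w \right)} = 2 w 2 w = 4 w^{2}$)
$s{\left(E,Y \right)} = 0$
$\frac{k{\left(4 \right)}}{x{\left(s{\left(o{\left(K{\left(-5 \right)} \right)},-4 \right)} \right)}} = \frac{4 \cdot 4^{2}}{50} = 4 \cdot 16 \cdot \frac{1}{50} = 64 \cdot \frac{1}{50} = \frac{32}{25}$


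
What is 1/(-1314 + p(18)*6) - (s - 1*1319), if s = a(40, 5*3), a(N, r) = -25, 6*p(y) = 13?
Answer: 1748543/1301 ≈ 1344.0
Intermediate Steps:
p(y) = 13/6 (p(y) = (⅙)*13 = 13/6)
s = -25
1/(-1314 + p(18)*6) - (s - 1*1319) = 1/(-1314 + (13/6)*6) - (-25 - 1*1319) = 1/(-1314 + 13) - (-25 - 1319) = 1/(-1301) - 1*(-1344) = -1/1301 + 1344 = 1748543/1301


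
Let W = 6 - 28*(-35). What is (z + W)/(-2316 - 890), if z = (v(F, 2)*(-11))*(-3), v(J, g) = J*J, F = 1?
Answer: -1019/3206 ≈ -0.31784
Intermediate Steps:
v(J, g) = J²
W = 986 (W = 6 + 980 = 986)
z = 33 (z = (1²*(-11))*(-3) = (1*(-11))*(-3) = -11*(-3) = 33)
(z + W)/(-2316 - 890) = (33 + 986)/(-2316 - 890) = 1019/(-3206) = 1019*(-1/3206) = -1019/3206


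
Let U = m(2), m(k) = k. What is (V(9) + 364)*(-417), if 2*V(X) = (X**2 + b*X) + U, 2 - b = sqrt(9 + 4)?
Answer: -345693/2 + 3753*sqrt(13)/2 ≈ -1.6608e+5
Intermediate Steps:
b = 2 - sqrt(13) (b = 2 - sqrt(9 + 4) = 2 - sqrt(13) ≈ -1.6056)
U = 2
V(X) = 1 + X**2/2 + X*(2 - sqrt(13))/2 (V(X) = ((X**2 + (2 - sqrt(13))*X) + 2)/2 = ((X**2 + X*(2 - sqrt(13))) + 2)/2 = (2 + X**2 + X*(2 - sqrt(13)))/2 = 1 + X**2/2 + X*(2 - sqrt(13))/2)
(V(9) + 364)*(-417) = ((1 + (1/2)*9**2 + (1/2)*9*(2 - sqrt(13))) + 364)*(-417) = ((1 + (1/2)*81 + (9 - 9*sqrt(13)/2)) + 364)*(-417) = ((1 + 81/2 + (9 - 9*sqrt(13)/2)) + 364)*(-417) = ((101/2 - 9*sqrt(13)/2) + 364)*(-417) = (829/2 - 9*sqrt(13)/2)*(-417) = -345693/2 + 3753*sqrt(13)/2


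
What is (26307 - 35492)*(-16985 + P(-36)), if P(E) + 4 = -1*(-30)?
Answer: 155768415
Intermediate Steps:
P(E) = 26 (P(E) = -4 - 1*(-30) = -4 + 30 = 26)
(26307 - 35492)*(-16985 + P(-36)) = (26307 - 35492)*(-16985 + 26) = -9185*(-16959) = 155768415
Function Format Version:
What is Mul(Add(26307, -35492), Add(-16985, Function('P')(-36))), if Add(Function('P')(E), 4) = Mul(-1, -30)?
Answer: 155768415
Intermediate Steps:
Function('P')(E) = 26 (Function('P')(E) = Add(-4, Mul(-1, -30)) = Add(-4, 30) = 26)
Mul(Add(26307, -35492), Add(-16985, Function('P')(-36))) = Mul(Add(26307, -35492), Add(-16985, 26)) = Mul(-9185, -16959) = 155768415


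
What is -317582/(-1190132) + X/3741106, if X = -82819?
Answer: 136192797948/556551245749 ≈ 0.24471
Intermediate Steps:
-317582/(-1190132) + X/3741106 = -317582/(-1190132) - 82819/3741106 = -317582*(-1/1190132) - 82819*1/3741106 = 158791/595066 - 82819/3741106 = 136192797948/556551245749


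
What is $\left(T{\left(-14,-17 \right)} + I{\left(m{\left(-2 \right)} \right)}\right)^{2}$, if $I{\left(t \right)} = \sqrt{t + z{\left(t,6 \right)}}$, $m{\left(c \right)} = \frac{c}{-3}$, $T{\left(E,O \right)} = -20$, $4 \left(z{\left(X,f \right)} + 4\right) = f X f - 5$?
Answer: $\frac{\left(120 - \sqrt{51}\right)^{2}}{36} \approx 353.81$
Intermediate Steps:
$z{\left(X,f \right)} = - \frac{21}{4} + \frac{X f^{2}}{4}$ ($z{\left(X,f \right)} = -4 + \frac{f X f - 5}{4} = -4 + \frac{X f f - 5}{4} = -4 + \frac{X f^{2} - 5}{4} = -4 + \frac{-5 + X f^{2}}{4} = -4 + \left(- \frac{5}{4} + \frac{X f^{2}}{4}\right) = - \frac{21}{4} + \frac{X f^{2}}{4}$)
$m{\left(c \right)} = - \frac{c}{3}$ ($m{\left(c \right)} = c \left(- \frac{1}{3}\right) = - \frac{c}{3}$)
$I{\left(t \right)} = \sqrt{- \frac{21}{4} + 10 t}$ ($I{\left(t \right)} = \sqrt{t + \left(- \frac{21}{4} + \frac{t 6^{2}}{4}\right)} = \sqrt{t + \left(- \frac{21}{4} + \frac{1}{4} t 36\right)} = \sqrt{t + \left(- \frac{21}{4} + 9 t\right)} = \sqrt{- \frac{21}{4} + 10 t}$)
$\left(T{\left(-14,-17 \right)} + I{\left(m{\left(-2 \right)} \right)}\right)^{2} = \left(-20 + \frac{\sqrt{-21 + 40 \left(\left(- \frac{1}{3}\right) \left(-2\right)\right)}}{2}\right)^{2} = \left(-20 + \frac{\sqrt{-21 + 40 \cdot \frac{2}{3}}}{2}\right)^{2} = \left(-20 + \frac{\sqrt{-21 + \frac{80}{3}}}{2}\right)^{2} = \left(-20 + \frac{\sqrt{\frac{17}{3}}}{2}\right)^{2} = \left(-20 + \frac{\frac{1}{3} \sqrt{51}}{2}\right)^{2} = \left(-20 + \frac{\sqrt{51}}{6}\right)^{2}$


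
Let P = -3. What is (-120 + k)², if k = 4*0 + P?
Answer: 15129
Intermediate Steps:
k = -3 (k = 4*0 - 3 = 0 - 3 = -3)
(-120 + k)² = (-120 - 3)² = (-123)² = 15129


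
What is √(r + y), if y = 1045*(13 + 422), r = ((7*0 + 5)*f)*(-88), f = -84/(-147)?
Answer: √22261855/7 ≈ 674.04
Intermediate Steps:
f = 4/7 (f = -84*(-1/147) = 4/7 ≈ 0.57143)
r = -1760/7 (r = ((7*0 + 5)*(4/7))*(-88) = ((0 + 5)*(4/7))*(-88) = (5*(4/7))*(-88) = (20/7)*(-88) = -1760/7 ≈ -251.43)
y = 454575 (y = 1045*435 = 454575)
√(r + y) = √(-1760/7 + 454575) = √(3180265/7) = √22261855/7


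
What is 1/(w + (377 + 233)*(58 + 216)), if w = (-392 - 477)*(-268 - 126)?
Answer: 1/509526 ≈ 1.9626e-6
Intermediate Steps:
w = 342386 (w = -869*(-394) = 342386)
1/(w + (377 + 233)*(58 + 216)) = 1/(342386 + (377 + 233)*(58 + 216)) = 1/(342386 + 610*274) = 1/(342386 + 167140) = 1/509526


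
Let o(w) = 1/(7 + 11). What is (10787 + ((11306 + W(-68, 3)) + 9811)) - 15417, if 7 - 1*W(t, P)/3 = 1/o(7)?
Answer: 16454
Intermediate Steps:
o(w) = 1/18
W(t, P) = -33 (W(t, P) = 21 - 3/1/18 = 21 - 3*18 = 21 - 54 = -33)
(10787 + ((11306 + W(-68, 3)) + 9811)) - 15417 = (10787 + ((11306 - 33) + 9811)) - 15417 = (10787 + (11273 + 9811)) - 15417 = (10787 + 21084) - 15417 = 31871 - 15417 = 16454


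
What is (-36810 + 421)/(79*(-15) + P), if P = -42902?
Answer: 36389/44087 ≈ 0.82539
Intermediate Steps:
(-36810 + 421)/(79*(-15) + P) = (-36810 + 421)/(79*(-15) - 42902) = -36389/(-1185 - 42902) = -36389/(-44087) = -36389*(-1/44087) = 36389/44087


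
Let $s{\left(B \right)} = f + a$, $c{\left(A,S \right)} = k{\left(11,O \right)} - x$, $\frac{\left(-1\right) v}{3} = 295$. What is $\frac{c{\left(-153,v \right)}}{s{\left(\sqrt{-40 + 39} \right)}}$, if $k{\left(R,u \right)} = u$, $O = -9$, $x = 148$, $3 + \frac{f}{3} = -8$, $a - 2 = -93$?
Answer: $\frac{157}{124} \approx 1.2661$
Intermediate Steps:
$a = -91$ ($a = 2 - 93 = -91$)
$f = -33$ ($f = -9 + 3 \left(-8\right) = -9 - 24 = -33$)
$v = -885$ ($v = \left(-3\right) 295 = -885$)
$c{\left(A,S \right)} = -157$ ($c{\left(A,S \right)} = -9 - 148 = -157$)
$s{\left(B \right)} = -124$ ($s{\left(B \right)} = -33 - 91 = -124$)
$\frac{c{\left(-153,v \right)}}{s{\left(\sqrt{-40 + 39} \right)}} = - \frac{157}{-124} = \left(-157\right) \left(- \frac{1}{124}\right) = \frac{157}{124}$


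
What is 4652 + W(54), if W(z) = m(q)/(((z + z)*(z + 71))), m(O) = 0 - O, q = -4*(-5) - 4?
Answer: 15700496/3375 ≈ 4652.0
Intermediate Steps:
q = 16 (q = 20 - 4 = 16)
m(O) = -O
W(z) = -8/(z*(71 + z)) (W(z) = (-1*16)/(((z + z)*(z + 71))) = -16*1/(2*z*(71 + z)) = -8/(z*(71 + z)))
4652 + W(54) = 4652 - 8/(54*(71 + 54)) = 4652 - 8*1/54/125 = 4652 - 8*1/54*1/125 = 4652 - 4/3375 = 15700496/3375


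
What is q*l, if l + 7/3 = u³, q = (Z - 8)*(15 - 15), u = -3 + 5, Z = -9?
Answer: 0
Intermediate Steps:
u = 2
q = 0 (q = (-9 - 8)*(15 - 15) = -17*0 = 0)
l = 17/3 (l = -7/3 + 2³ = -7/3 + 8 = 17/3 ≈ 5.6667)
q*l = 0*(17/3) = 0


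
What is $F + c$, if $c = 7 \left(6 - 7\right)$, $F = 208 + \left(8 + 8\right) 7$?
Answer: $313$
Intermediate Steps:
$F = 320$ ($F = 208 + 16 \cdot 7 = 208 + 112 = 320$)
$c = -7$ ($c = 7 \left(-1\right) = -7$)
$F + c = 320 - 7 = 313$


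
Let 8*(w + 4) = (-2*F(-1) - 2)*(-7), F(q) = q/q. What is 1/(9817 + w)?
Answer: 2/19633 ≈ 0.00010187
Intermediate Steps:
F(q) = 1
w = -½ (w = -4 + ((-2*1 - 2)*(-7))/8 = -4 + ((-2 - 2)*(-7))/8 = -4 + (-4*(-7))/8 = -4 + (⅛)*28 = -4 + 7/2 = -½ ≈ -0.50000)
1/(9817 + w) = 1/(9817 - ½) = 1/(19633/2) = 2/19633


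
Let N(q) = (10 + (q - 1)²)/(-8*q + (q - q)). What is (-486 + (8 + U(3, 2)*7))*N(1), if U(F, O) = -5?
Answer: 2565/4 ≈ 641.25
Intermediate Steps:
N(q) = -(10 + (-1 + q)²)/(8*q) (N(q) = (10 + (-1 + q)²)/(-8*q + 0) = (10 + (-1 + q)²)/((-8*q)) = (10 + (-1 + q)²)*(-1/(8*q)) = -(10 + (-1 + q)²)/(8*q))
(-486 + (8 + U(3, 2)*7))*N(1) = (-486 + (8 - 5*7))*((⅛)*(-10 - (-1 + 1)²)/1) = (-486 + (8 - 35))*((⅛)*1*(-10 - 1*0²)) = (-486 - 27)*((⅛)*1*(-10 - 1*0)) = -513*(-10 + 0)/8 = -513*(-10)/8 = -513*(-5/4) = 2565/4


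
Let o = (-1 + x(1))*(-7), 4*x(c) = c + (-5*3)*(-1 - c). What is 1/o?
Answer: -4/189 ≈ -0.021164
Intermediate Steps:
x(c) = 15/4 + 4*c (x(c) = (c + (-5*3)*(-1 - c))/4 = (c - 15*(-1 - c))/4 = (c + (15 + 15*c))/4 = (15 + 16*c)/4 = 15/4 + 4*c)
o = -189/4 (o = (-1 + (15/4 + 4*1))*(-7) = (-1 + (15/4 + 4))*(-7) = (-1 + 31/4)*(-7) = (27/4)*(-7) = -189/4 ≈ -47.250)
1/o = 1/(-189/4) = -4/189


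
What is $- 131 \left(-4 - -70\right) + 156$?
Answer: $-8490$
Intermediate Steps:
$- 131 \left(-4 - -70\right) + 156 = - 131 \left(-4 + 70\right) + 156 = \left(-131\right) 66 + 156 = -8646 + 156 = -8490$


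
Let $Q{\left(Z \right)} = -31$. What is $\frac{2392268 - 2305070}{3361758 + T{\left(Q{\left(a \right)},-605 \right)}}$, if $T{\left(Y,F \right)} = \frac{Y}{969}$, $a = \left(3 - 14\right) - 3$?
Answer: $\frac{84494862}{3257543471} \approx 0.025938$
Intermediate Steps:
$a = -14$ ($a = -11 - 3 = -14$)
$T{\left(Y,F \right)} = \frac{Y}{969}$ ($T{\left(Y,F \right)} = Y \frac{1}{969} = \frac{Y}{969}$)
$\frac{2392268 - 2305070}{3361758 + T{\left(Q{\left(a \right)},-605 \right)}} = \frac{2392268 - 2305070}{3361758 + \frac{1}{969} \left(-31\right)} = \frac{87198}{3361758 - \frac{31}{969}} = \frac{87198}{\frac{3257543471}{969}} = 87198 \cdot \frac{969}{3257543471} = \frac{84494862}{3257543471}$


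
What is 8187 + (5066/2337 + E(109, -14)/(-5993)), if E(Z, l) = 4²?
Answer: 114694506013/14005641 ≈ 8189.2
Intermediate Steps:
E(Z, l) = 16
8187 + (5066/2337 + E(109, -14)/(-5993)) = 8187 + (5066/2337 + 16/(-5993)) = 8187 + (5066*(1/2337) + 16*(-1/5993)) = 8187 + (5066/2337 - 16/5993) = 8187 + 30323146/14005641 = 114694506013/14005641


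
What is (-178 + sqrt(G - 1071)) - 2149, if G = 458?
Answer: -2327 + I*sqrt(613) ≈ -2327.0 + 24.759*I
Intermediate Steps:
(-178 + sqrt(G - 1071)) - 2149 = (-178 + sqrt(458 - 1071)) - 2149 = (-178 + sqrt(-613)) - 2149 = (-178 + I*sqrt(613)) - 2149 = -2327 + I*sqrt(613)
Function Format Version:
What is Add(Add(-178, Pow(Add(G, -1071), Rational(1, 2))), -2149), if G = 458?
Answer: Add(-2327, Mul(I, Pow(613, Rational(1, 2)))) ≈ Add(-2327.0, Mul(24.759, I))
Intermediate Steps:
Add(Add(-178, Pow(Add(G, -1071), Rational(1, 2))), -2149) = Add(Add(-178, Pow(Add(458, -1071), Rational(1, 2))), -2149) = Add(Add(-178, Pow(-613, Rational(1, 2))), -2149) = Add(Add(-178, Mul(I, Pow(613, Rational(1, 2)))), -2149) = Add(-2327, Mul(I, Pow(613, Rational(1, 2))))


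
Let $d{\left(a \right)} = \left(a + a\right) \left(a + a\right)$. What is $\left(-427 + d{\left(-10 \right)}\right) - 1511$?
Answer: $-1538$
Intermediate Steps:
$d{\left(a \right)} = 4 a^{2}$ ($d{\left(a \right)} = 2 a 2 a = 4 a^{2}$)
$\left(-427 + d{\left(-10 \right)}\right) - 1511 = \left(-427 + 4 \left(-10\right)^{2}\right) - 1511 = \left(-427 + 4 \cdot 100\right) - 1511 = \left(-427 + 400\right) - 1511 = -27 - 1511 = -1538$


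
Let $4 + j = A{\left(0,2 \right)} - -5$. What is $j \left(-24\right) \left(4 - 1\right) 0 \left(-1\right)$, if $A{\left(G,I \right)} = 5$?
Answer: $0$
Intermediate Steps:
$j = 6$ ($j = -4 + \left(5 - -5\right) = -4 + \left(5 + 5\right) = -4 + 10 = 6$)
$j \left(-24\right) \left(4 - 1\right) 0 \left(-1\right) = 6 \left(-24\right) \left(4 - 1\right) 0 \left(-1\right) = - 144 \cdot 3 \cdot 0 = \left(-144\right) 0 = 0$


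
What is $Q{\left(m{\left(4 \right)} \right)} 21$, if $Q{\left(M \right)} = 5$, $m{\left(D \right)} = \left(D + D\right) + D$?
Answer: $105$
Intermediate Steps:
$m{\left(D \right)} = 3 D$ ($m{\left(D \right)} = 2 D + D = 3 D$)
$Q{\left(m{\left(4 \right)} \right)} 21 = 5 \cdot 21 = 105$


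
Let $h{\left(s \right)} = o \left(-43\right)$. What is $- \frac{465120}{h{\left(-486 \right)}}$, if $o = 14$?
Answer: $\frac{232560}{301} \approx 772.63$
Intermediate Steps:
$h{\left(s \right)} = -602$ ($h{\left(s \right)} = 14 \left(-43\right) = -602$)
$- \frac{465120}{h{\left(-486 \right)}} = - \frac{465120}{-602} = \left(-465120\right) \left(- \frac{1}{602}\right) = \frac{232560}{301}$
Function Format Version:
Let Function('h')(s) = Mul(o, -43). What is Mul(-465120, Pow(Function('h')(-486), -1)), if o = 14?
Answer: Rational(232560, 301) ≈ 772.63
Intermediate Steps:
Function('h')(s) = -602 (Function('h')(s) = Mul(14, -43) = -602)
Mul(-465120, Pow(Function('h')(-486), -1)) = Mul(-465120, Pow(-602, -1)) = Mul(-465120, Rational(-1, 602)) = Rational(232560, 301)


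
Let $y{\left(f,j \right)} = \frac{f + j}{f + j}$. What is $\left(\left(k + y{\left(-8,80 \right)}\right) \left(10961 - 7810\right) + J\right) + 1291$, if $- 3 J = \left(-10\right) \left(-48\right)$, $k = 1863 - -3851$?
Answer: $18009096$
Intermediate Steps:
$y{\left(f,j \right)} = 1$
$k = 5714$ ($k = 1863 + 3851 = 5714$)
$J = -160$ ($J = - \frac{\left(-10\right) \left(-48\right)}{3} = \left(- \frac{1}{3}\right) 480 = -160$)
$\left(\left(k + y{\left(-8,80 \right)}\right) \left(10961 - 7810\right) + J\right) + 1291 = \left(\left(5714 + 1\right) \left(10961 - 7810\right) - 160\right) + 1291 = \left(5715 \cdot 3151 - 160\right) + 1291 = \left(18007965 - 160\right) + 1291 = 18007805 + 1291 = 18009096$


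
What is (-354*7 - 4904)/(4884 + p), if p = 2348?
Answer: -3691/3616 ≈ -1.0207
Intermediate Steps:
(-354*7 - 4904)/(4884 + p) = (-354*7 - 4904)/(4884 + 2348) = (-2478 - 4904)/7232 = -7382*1/7232 = -3691/3616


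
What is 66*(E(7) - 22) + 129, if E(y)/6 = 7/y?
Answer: -927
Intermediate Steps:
E(y) = 42/y (E(y) = 6*(7/y) = 42/y)
66*(E(7) - 22) + 129 = 66*(42/7 - 22) + 129 = 66*(42*(⅐) - 22) + 129 = 66*(6 - 22) + 129 = 66*(-16) + 129 = -1056 + 129 = -927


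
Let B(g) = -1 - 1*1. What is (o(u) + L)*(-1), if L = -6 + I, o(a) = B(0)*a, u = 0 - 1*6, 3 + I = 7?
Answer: -10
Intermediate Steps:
I = 4 (I = -3 + 7 = 4)
B(g) = -2 (B(g) = -1 - 1 = -2)
u = -6 (u = 0 - 6 = -6)
o(a) = -2*a
L = -2 (L = -6 + 4 = -2)
(o(u) + L)*(-1) = (-2*(-6) - 2)*(-1) = (12 - 2)*(-1) = 10*(-1) = -10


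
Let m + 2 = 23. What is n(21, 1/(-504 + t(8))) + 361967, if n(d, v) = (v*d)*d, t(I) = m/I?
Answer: 69135529/191 ≈ 3.6197e+5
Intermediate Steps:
m = 21 (m = -2 + 23 = 21)
t(I) = 21/I
n(d, v) = v*d² (n(d, v) = (d*v)*d = v*d²)
n(21, 1/(-504 + t(8))) + 361967 = 21²/(-504 + 21/8) + 361967 = 441/(-504 + 21*(⅛)) + 361967 = 441/(-504 + 21/8) + 361967 = 441/(-4011/8) + 361967 = -8/4011*441 + 361967 = -168/191 + 361967 = 69135529/191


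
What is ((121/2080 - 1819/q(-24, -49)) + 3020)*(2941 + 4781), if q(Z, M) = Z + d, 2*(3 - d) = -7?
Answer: 2701836027/112 ≈ 2.4124e+7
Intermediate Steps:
d = 13/2 (d = 3 - ½*(-7) = 3 + 7/2 = 13/2 ≈ 6.5000)
q(Z, M) = 13/2 + Z (q(Z, M) = Z + 13/2 = 13/2 + Z)
((121/2080 - 1819/q(-24, -49)) + 3020)*(2941 + 4781) = ((121/2080 - 1819/(13/2 - 24)) + 3020)*(2941 + 4781) = ((121*(1/2080) - 1819/(-35/2)) + 3020)*7722 = ((121/2080 - 1819*(-2/35)) + 3020)*7722 = ((121/2080 + 3638/35) + 3020)*7722 = (302851/2912 + 3020)*7722 = (9097091/2912)*7722 = 2701836027/112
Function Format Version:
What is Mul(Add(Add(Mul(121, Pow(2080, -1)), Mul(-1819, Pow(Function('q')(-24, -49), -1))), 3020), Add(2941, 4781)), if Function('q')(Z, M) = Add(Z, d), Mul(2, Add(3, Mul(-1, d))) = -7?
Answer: Rational(2701836027, 112) ≈ 2.4124e+7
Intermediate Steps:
d = Rational(13, 2) (d = Add(3, Mul(Rational(-1, 2), -7)) = Add(3, Rational(7, 2)) = Rational(13, 2) ≈ 6.5000)
Function('q')(Z, M) = Add(Rational(13, 2), Z) (Function('q')(Z, M) = Add(Z, Rational(13, 2)) = Add(Rational(13, 2), Z))
Mul(Add(Add(Mul(121, Pow(2080, -1)), Mul(-1819, Pow(Function('q')(-24, -49), -1))), 3020), Add(2941, 4781)) = Mul(Add(Add(Mul(121, Pow(2080, -1)), Mul(-1819, Pow(Add(Rational(13, 2), -24), -1))), 3020), Add(2941, 4781)) = Mul(Add(Add(Mul(121, Rational(1, 2080)), Mul(-1819, Pow(Rational(-35, 2), -1))), 3020), 7722) = Mul(Add(Add(Rational(121, 2080), Mul(-1819, Rational(-2, 35))), 3020), 7722) = Mul(Add(Add(Rational(121, 2080), Rational(3638, 35)), 3020), 7722) = Mul(Add(Rational(302851, 2912), 3020), 7722) = Mul(Rational(9097091, 2912), 7722) = Rational(2701836027, 112)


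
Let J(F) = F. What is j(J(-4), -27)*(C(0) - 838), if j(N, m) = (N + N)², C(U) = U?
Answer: -53632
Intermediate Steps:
j(N, m) = 4*N² (j(N, m) = (2*N)² = 4*N²)
j(J(-4), -27)*(C(0) - 838) = (4*(-4)²)*(0 - 838) = (4*16)*(-838) = 64*(-838) = -53632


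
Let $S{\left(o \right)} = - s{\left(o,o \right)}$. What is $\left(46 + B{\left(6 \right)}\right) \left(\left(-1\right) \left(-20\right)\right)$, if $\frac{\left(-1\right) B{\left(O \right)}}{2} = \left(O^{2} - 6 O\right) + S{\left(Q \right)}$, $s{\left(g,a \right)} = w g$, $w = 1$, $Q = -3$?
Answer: $800$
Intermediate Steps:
$s{\left(g,a \right)} = g$ ($s{\left(g,a \right)} = 1 g = g$)
$S{\left(o \right)} = - o$
$B{\left(O \right)} = -6 - 2 O^{2} + 12 O$ ($B{\left(O \right)} = - 2 \left(\left(O^{2} - 6 O\right) - -3\right) = - 2 \left(\left(O^{2} - 6 O\right) + 3\right) = - 2 \left(3 + O^{2} - 6 O\right) = -6 - 2 O^{2} + 12 O$)
$\left(46 + B{\left(6 \right)}\right) \left(\left(-1\right) \left(-20\right)\right) = \left(46 - \left(-66 + 72\right)\right) \left(\left(-1\right) \left(-20\right)\right) = \left(46 - 6\right) 20 = 40 \cdot 20 = 800$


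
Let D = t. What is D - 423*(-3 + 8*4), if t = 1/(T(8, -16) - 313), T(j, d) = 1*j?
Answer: -3741436/305 ≈ -12267.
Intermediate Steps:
T(j, d) = j
t = -1/305 (t = 1/(8 - 313) = 1/(-305) = -1/305 ≈ -0.0032787)
D = -1/305 ≈ -0.0032787
D - 423*(-3 + 8*4) = -1/305 - 423*(-3 + 8*4) = -1/305 - 423*(-3 + 32) = -1/305 - 423*29 = -1/305 - 12267 = -3741436/305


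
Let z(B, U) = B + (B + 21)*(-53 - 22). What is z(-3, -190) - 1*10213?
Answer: -11566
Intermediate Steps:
z(B, U) = -1575 - 74*B (z(B, U) = B + (21 + B)*(-75) = B + (-1575 - 75*B) = -1575 - 74*B)
z(-3, -190) - 1*10213 = (-1575 - 74*(-3)) - 1*10213 = (-1575 + 222) - 10213 = -1353 - 10213 = -11566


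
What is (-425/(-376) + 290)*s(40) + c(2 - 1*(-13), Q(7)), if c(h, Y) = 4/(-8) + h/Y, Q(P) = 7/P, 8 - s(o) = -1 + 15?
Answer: -325669/188 ≈ -1732.3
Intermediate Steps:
s(o) = -6 (s(o) = 8 - (-1 + 15) = 8 - 1*14 = 8 - 14 = -6)
c(h, Y) = -½ + h/Y (c(h, Y) = 4*(-⅛) + h/Y = -½ + h/Y)
(-425/(-376) + 290)*s(40) + c(2 - 1*(-13), Q(7)) = (-425/(-376) + 290)*(-6) + ((2 - 1*(-13)) - 7/(2*7))/((7/7)) = (-425*(-1/376) + 290)*(-6) + ((2 + 13) - 7/(2*7))/((7*(⅐))) = (425/376 + 290)*(-6) + (15 - ½*1)/1 = (109465/376)*(-6) + 1*(15 - ½) = -328395/188 + 1*(29/2) = -328395/188 + 29/2 = -325669/188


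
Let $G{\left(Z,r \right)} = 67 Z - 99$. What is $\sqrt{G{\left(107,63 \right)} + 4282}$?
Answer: $2 \sqrt{2838} \approx 106.55$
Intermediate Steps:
$G{\left(Z,r \right)} = -99 + 67 Z$
$\sqrt{G{\left(107,63 \right)} + 4282} = \sqrt{\left(-99 + 67 \cdot 107\right) + 4282} = \sqrt{\left(-99 + 7169\right) + 4282} = \sqrt{7070 + 4282} = \sqrt{11352} = 2 \sqrt{2838}$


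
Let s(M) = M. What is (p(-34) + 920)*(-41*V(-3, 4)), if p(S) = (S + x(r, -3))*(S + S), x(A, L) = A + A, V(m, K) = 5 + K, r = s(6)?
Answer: -891504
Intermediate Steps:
r = 6
x(A, L) = 2*A
p(S) = 2*S*(12 + S) (p(S) = (S + 2*6)*(S + S) = (S + 12)*(2*S) = (12 + S)*(2*S) = 2*S*(12 + S))
(p(-34) + 920)*(-41*V(-3, 4)) = (2*(-34)*(12 - 34) + 920)*(-41*(5 + 4)) = (2*(-34)*(-22) + 920)*(-41*9) = (1496 + 920)*(-369) = 2416*(-369) = -891504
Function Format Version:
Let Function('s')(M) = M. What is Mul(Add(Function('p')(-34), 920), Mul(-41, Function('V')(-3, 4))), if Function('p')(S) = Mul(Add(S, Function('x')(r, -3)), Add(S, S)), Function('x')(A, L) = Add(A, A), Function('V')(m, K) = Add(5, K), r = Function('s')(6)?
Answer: -891504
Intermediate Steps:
r = 6
Function('x')(A, L) = Mul(2, A)
Function('p')(S) = Mul(2, S, Add(12, S)) (Function('p')(S) = Mul(Add(S, Mul(2, 6)), Add(S, S)) = Mul(Add(S, 12), Mul(2, S)) = Mul(Add(12, S), Mul(2, S)) = Mul(2, S, Add(12, S)))
Mul(Add(Function('p')(-34), 920), Mul(-41, Function('V')(-3, 4))) = Mul(Add(Mul(2, -34, Add(12, -34)), 920), Mul(-41, Add(5, 4))) = Mul(Add(Mul(2, -34, -22), 920), Mul(-41, 9)) = Mul(Add(1496, 920), -369) = Mul(2416, -369) = -891504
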